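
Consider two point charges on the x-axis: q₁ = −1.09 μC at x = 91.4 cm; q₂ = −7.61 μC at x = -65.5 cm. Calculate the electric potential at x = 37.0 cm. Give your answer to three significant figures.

The total potential is the scalar sum of each charge's contribution, V = Σ kqᵢ/rᵢ.
Distances from the field point to each charge: r₁ = 0.544 m, r₂ = 1.02 m.
V = k[(-1.09×10⁻⁶)/(0.544) + (-7.61×10⁻⁶)/(1.02)] = -8.48×10⁴ V.

-8.48×10⁴ V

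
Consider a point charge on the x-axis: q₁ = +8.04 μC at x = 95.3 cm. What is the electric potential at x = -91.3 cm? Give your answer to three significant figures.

3.87×10⁴ V

Electric potential is a scalar, so the contributions from each charge add algebraically: V = Σ kqᵢ/rᵢ.
V = k[(8.04×10⁻⁶)/(1.87)] = 3.87×10⁴ V.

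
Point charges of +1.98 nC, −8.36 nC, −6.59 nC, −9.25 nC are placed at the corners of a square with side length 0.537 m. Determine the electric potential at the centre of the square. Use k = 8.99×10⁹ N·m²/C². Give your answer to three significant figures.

Electric potential is a scalar, so the contributions from each charge add algebraically: V = Σ kqᵢ/rᵢ.
The distance from each corner to the centre is a√2/2 = 0.380 m.
V = k[(1.98×10⁻⁹)/(0.380) + (-8.36×10⁻⁹)/(0.380) + (-6.59×10⁻⁹)/(0.380) + (-9.25×10⁻⁹)/(0.380)] = -526 V.

-526 V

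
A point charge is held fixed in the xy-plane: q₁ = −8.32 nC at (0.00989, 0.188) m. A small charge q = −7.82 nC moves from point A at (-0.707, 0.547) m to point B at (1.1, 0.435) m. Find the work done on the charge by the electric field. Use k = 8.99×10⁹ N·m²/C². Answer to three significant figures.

The work done by the electric force is W_field = −ΔU = −q(V_B − V_A) = q(V_A − V_B).
At A: distance to the source charge is 0.802 m; V_A = kq₁/r = -93.3 V.
At B: distance to the source charge is 1.12 m; V_B = kq₁/r = -66.9 V.
ΔV = V_B − V_A = 26.4 V.
W_field = −qΔV = −(-7.82×10⁻⁹ C)(26.4 V) = 2.06×10⁻⁷ J.

2.06×10⁻⁷ J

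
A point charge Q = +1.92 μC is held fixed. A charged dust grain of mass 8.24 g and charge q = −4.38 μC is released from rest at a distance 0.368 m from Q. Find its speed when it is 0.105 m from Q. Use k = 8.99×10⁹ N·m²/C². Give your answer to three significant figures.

Only the electrostatic force acts, so mechanical energy is conserved: ½mv² = U₁ − U₂ = kQq(1/r₁ − 1/r₂).
U₁ − U₂ = (8.99×10⁹ N·m²/C²)(1.92×10⁻⁶ C)(-4.38×10⁻⁶ C)(1/0.368 − 1/0.105) = 0.515 J.
v = √(2·0.515/8.24×10⁻³) = 11.2 m/s.

11.2 m/s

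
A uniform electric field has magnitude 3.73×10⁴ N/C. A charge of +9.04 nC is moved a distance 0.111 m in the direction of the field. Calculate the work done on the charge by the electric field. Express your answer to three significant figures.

3.74×10⁻⁵ J

The potential change for a displacement 0.111 m in the direction of the field is ΔV = −Ed = -4140 V.
W_field = −qΔV = 3.74×10⁻⁵ J.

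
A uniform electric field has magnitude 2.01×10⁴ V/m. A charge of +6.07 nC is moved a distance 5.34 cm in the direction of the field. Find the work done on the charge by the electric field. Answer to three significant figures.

6.52×10⁻⁶ J

The potential change for a displacement 5.34 cm in the direction of the field is ΔV = −Ed = -1070 V.
W_field = −qΔV = 6.52×10⁻⁶ J.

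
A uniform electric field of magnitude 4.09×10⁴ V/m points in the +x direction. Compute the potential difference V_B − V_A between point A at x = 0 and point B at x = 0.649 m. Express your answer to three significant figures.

-2.65×10⁴ V

In a uniform field, potential decreases in the direction of E: V_B − V_A = −E·Δx.
V_B − V_A = −(4.09×10⁴ V/m)(0.649 m) = -2.65×10⁴ V.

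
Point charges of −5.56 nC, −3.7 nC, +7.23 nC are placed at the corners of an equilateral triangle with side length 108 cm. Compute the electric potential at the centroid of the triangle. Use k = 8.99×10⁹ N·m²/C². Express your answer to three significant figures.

-29.3 V

Electric potential is a scalar, so the contributions from each charge add algebraically: V = Σ kqᵢ/rᵢ.
The distance from each vertex to the centroid is a/√3 = 0.624 m.
V = k[(-5.56×10⁻⁹)/(0.624) + (-3.70×10⁻⁹)/(0.624) + (7.23×10⁻⁹)/(0.624)] = -29.3 V.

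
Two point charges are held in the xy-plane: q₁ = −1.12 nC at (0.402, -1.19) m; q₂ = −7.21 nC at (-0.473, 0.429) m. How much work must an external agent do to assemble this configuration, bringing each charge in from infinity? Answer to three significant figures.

3.94×10⁻⁸ J

The work to assemble the configuration equals its total potential energy, U = Σ kqᵢqⱼ/rᵢⱼ over all pairs.
Pair separations: r₁₂ = 1.84 m.
U = (3.94×10⁻⁸) = 3.94×10⁻⁸ J.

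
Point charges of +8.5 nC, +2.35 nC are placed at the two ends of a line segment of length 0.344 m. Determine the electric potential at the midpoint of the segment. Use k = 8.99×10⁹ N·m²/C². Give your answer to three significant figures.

The total potential is the scalar sum of each charge's contribution, V = Σ kqᵢ/rᵢ.
Each charge is 0.172 m from the midpoint.
V = k[(8.50×10⁻⁹)/(0.172) + (2.35×10⁻⁹)/(0.172)] = 567 V.

567 V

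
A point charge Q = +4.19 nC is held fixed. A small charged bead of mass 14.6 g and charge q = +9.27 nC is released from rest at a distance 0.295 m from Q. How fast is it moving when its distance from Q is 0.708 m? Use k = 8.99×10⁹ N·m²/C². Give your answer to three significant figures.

9.73×10⁻³ m/s

Only the electrostatic force acts, so mechanical energy is conserved: ½mv² = U₁ − U₂ = kQq(1/r₁ − 1/r₂).
U₁ − U₂ = (8.99×10⁹ N·m²/C²)(4.19×10⁻⁹ C)(9.27×10⁻⁹ C)(1/0.295 − 1/0.708) = 6.90×10⁻⁷ J.
v = √(2·6.90×10⁻⁷/0.0146) = 9.73×10⁻³ m/s.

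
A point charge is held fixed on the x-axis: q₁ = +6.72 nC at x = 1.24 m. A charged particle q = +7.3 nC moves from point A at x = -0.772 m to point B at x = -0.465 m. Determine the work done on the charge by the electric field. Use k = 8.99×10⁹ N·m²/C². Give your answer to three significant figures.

The work done by the electric force is W_field = −ΔU = −q(V_B − V_A) = q(V_A − V_B).
At A: distance to the source charge is 2.01 m; V_A = kq₁/r = 30.0 V.
At B: distance to the source charge is 1.71 m; V_B = kq₁/r = 35.4 V.
ΔV = V_B − V_A = 5.41 V.
W_field = −qΔV = −(7.30×10⁻⁹ C)(5.41 V) = -3.95×10⁻⁸ J.

-3.95×10⁻⁸ J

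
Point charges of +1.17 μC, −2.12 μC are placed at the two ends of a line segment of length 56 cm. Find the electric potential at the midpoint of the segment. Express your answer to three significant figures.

Electric potential is a scalar, so the contributions from each charge add algebraically: V = Σ kqᵢ/rᵢ.
Each charge is 0.280 m from the midpoint.
V = k[(1.17×10⁻⁶)/(0.280) + (-2.12×10⁻⁶)/(0.280)] = -3.05×10⁴ V.

-3.05×10⁴ V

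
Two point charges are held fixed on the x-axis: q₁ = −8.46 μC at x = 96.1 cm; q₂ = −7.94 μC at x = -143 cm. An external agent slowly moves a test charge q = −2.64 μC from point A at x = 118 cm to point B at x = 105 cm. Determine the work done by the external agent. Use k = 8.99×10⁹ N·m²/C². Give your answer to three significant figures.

For quasistatic motion the external work equals the change in potential energy: W_ext = qΔV = q(V_B − V_A).
At A: distances to the source charges are 0.219 m, 2.61 m; V_A = Σ kqᵢ/rᵢ = -3.75×10⁵ V.
At B: distances to the source charges are 0.0890 m, 2.48 m; V_B = Σ kqᵢ/rᵢ = -8.83×10⁵ V.
ΔV = V_B − V_A = -5.09×10⁵ V.
W_ext = qΔV = (-2.64×10⁻⁶ C)(-5.09×10⁵ V) = 1.34 J.

1.34 J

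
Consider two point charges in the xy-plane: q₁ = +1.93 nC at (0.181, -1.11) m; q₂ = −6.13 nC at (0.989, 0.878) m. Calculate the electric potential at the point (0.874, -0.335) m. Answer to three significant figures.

Electric potential is a scalar, so the contributions from each charge add algebraically: V = Σ kqᵢ/rᵢ.
Distances from the field point to each charge: r₁ = 1.04 m, r₂ = 1.22 m.
V = k[(1.93×10⁻⁹)/(1.04) + (-6.13×10⁻⁹)/(1.22)] = -28.5 V.

-28.5 V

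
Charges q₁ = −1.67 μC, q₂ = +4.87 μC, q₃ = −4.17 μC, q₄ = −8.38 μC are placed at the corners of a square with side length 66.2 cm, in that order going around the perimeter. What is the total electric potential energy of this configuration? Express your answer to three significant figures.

-0.0466 J

The assembly work is the sum of pairwise potential energies, U = Σ_{i<j} kqᵢqⱼ/rᵢⱼ.
The four side pairs have separation 0.662 m and the two diagonal pairs 0.936 m.
Summing all 6 pair terms gives U = -0.0466 J.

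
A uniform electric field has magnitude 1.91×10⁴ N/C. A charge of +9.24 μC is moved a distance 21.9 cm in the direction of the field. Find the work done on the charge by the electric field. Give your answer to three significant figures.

The potential change for a displacement 21.9 cm in the direction of the field is ΔV = −Ed = -4180 V.
W_field = −qΔV = 0.0386 J.

0.0386 J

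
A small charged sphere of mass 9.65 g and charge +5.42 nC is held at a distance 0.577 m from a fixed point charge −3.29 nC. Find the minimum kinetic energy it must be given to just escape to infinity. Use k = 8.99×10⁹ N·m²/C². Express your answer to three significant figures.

To just escape, total mechanical energy must reach zero at infinity: ½mv²_min + U = 0, so ½mv²_min = −U = |kQq|/r.
|U| = |kQq|/r = (8.99×10⁹ N·m²/C²)(3.29×10⁻⁹)(5.42×10⁻⁹)/(0.577) = 2.78×10⁻⁷ J.

2.78×10⁻⁷ J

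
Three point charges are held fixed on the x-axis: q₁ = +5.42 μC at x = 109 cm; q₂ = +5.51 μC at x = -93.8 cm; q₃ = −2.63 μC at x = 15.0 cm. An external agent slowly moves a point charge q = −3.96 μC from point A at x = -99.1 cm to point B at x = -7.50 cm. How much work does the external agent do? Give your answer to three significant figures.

3.73 J

For quasistatic motion the external work equals the change in potential energy: W_ext = qΔV = q(V_B − V_A).
At A: distances to the source charges are 2.08 m, 0.0530 m, 1.14 m; V_A = Σ kqᵢ/rᵢ = 9.37×10⁵ V.
At B: distances to the source charges are 1.17 m, 0.863 m, 0.225 m; V_B = Σ kqᵢ/rᵢ = -5860 V.
ΔV = V_B − V_A = -9.43×10⁵ V.
W_ext = qΔV = (-3.96×10⁻⁶ C)(-9.43×10⁵ V) = 3.73 J.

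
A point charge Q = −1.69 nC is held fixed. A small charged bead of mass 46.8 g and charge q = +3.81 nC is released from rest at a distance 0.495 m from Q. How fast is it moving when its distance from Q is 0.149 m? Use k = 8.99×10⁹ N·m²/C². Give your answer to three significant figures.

3.41×10⁻³ m/s

Only the electrostatic force acts, so mechanical energy is conserved: ½mv² = U₁ − U₂ = kQq(1/r₁ − 1/r₂).
U₁ − U₂ = (8.99×10⁹ N·m²/C²)(-1.69×10⁻⁹ C)(3.81×10⁻⁹ C)(1/0.495 − 1/0.149) = 2.72×10⁻⁷ J.
v = √(2·2.72×10⁻⁷/0.0468) = 3.41×10⁻³ m/s.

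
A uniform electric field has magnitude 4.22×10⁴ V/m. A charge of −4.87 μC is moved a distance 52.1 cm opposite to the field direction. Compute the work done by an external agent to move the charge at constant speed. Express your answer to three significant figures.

The potential change for a displacement 52.1 cm opposite to the field direction is ΔV = +Ed = 2.20×10⁴ V.
W_ext = qΔV = -0.107 J.

-0.107 J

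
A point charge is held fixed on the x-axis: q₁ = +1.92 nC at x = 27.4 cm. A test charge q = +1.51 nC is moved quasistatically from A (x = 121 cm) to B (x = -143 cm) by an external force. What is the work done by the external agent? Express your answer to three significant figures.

For quasistatic motion the external work equals the change in potential energy: W_ext = qΔV = q(V_B − V_A).
At A: distance to the source charge is 0.936 m; V_A = kq₁/r = 18.4 V.
At B: distance to the source charge is 1.70 m; V_B = kq₁/r = 10.1 V.
ΔV = V_B − V_A = -8.31 V.
W_ext = qΔV = (1.51×10⁻⁹ C)(-8.31 V) = -1.26×10⁻⁸ J.

-1.26×10⁻⁸ J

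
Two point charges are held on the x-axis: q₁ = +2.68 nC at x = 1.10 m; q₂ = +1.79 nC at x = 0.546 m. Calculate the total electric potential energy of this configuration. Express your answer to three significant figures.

7.78×10⁻⁸ J

The work to assemble the configuration equals its total potential energy, U = Σ kqᵢqⱼ/rᵢⱼ over all pairs.
Pair separations: r₁₂ = 0.554 m.
U = (7.78×10⁻⁸) = 7.78×10⁻⁸ J.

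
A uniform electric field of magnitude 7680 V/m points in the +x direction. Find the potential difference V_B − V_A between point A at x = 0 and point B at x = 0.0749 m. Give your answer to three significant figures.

-575 V

In a uniform field, potential decreases in the direction of E: V_B − V_A = −E·Δx.
V_B − V_A = −(7680 V/m)(0.0749 m) = -575 V.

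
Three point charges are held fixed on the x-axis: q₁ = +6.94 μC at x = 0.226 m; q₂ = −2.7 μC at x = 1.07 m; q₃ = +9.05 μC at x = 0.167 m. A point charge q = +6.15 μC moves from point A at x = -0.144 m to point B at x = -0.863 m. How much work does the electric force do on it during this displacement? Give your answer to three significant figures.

1.76 J

The work done by the electric force is W_field = −ΔU = −q(V_B − V_A) = q(V_A − V_B).
At A: distances to the source charges are 0.370 m, 1.21 m, 0.311 m; V_A = Σ kqᵢ/rᵢ = 4.10×10⁵ V.
At B: distances to the source charges are 1.09 m, 1.93 m, 1.03 m; V_B = Σ kqᵢ/rᵢ = 1.24×10⁵ V.
ΔV = V_B − V_A = -2.87×10⁵ V.
W_field = −qΔV = −(6.15×10⁻⁶ C)(-2.87×10⁵ V) = 1.76 J.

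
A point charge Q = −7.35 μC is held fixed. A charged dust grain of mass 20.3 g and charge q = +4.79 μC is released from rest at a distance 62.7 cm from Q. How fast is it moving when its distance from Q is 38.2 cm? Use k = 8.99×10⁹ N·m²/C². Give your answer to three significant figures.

5.65 m/s

Only the electrostatic force acts, so mechanical energy is conserved: ½mv² = U₁ − U₂ = kQq(1/r₁ − 1/r₂).
U₁ − U₂ = (8.99×10⁹ N·m²/C²)(-7.35×10⁻⁶ C)(4.79×10⁻⁶ C)(1/0.627 − 1/0.382) = 0.324 J.
v = √(2·0.324/0.0203) = 5.65 m/s.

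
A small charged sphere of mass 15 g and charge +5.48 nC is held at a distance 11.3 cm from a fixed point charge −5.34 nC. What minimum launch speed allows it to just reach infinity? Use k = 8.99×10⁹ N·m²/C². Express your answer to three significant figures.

0.0176 m/s

To just escape, total mechanical energy must reach zero at infinity: ½mv²_min + U = 0, so ½mv²_min = −U = |kQq|/r.
|U| = |kQq|/r = (8.99×10⁹ N·m²/C²)(5.34×10⁻⁹)(5.48×10⁻⁹)/(0.113) = 2.33×10⁻⁶ J.
v_min = √(2|U|/m) = √(2·2.33×10⁻⁶/0.0150) = 0.0176 m/s.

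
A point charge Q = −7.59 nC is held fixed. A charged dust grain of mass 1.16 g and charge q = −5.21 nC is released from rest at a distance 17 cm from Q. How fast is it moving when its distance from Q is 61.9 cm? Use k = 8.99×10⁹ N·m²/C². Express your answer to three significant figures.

0.0511 m/s

Only the electrostatic force acts, so mechanical energy is conserved: ½mv² = U₁ − U₂ = kQq(1/r₁ − 1/r₂).
U₁ − U₂ = (8.99×10⁹ N·m²/C²)(-7.59×10⁻⁹ C)(-5.21×10⁻⁹ C)(1/0.170 − 1/0.619) = 1.52×10⁻⁶ J.
v = √(2·1.52×10⁻⁶/1.16×10⁻³) = 0.0511 m/s.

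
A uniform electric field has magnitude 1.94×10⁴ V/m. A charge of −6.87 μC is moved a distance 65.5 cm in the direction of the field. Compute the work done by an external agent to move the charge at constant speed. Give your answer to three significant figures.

0.0873 J

The potential change for a displacement 65.5 cm in the direction of the field is ΔV = −Ed = -1.27×10⁴ V.
W_ext = qΔV = 0.0873 J.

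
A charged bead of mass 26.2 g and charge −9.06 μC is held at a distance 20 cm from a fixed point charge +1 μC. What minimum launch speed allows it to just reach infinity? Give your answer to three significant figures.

To just escape, total mechanical energy must reach zero at infinity: ½mv²_min + U = 0, so ½mv²_min = −U = |kQq|/r.
|U| = |kQq|/r = (8.99×10⁹ N·m²/C²)(1.00×10⁻⁶)(9.06×10⁻⁶)/(0.200) = 0.407 J.
v_min = √(2|U|/m) = √(2·0.407/0.0262) = 5.58 m/s.

5.58 m/s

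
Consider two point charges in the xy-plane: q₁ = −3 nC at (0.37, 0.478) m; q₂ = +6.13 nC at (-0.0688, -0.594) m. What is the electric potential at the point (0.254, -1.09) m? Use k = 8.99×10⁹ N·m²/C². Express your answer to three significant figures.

The total potential is the scalar sum of each charge's contribution, V = Σ kqᵢ/rᵢ.
Distances from the field point to each charge: r₁ = 1.57 m, r₂ = 0.592 m.
V = k[(-3.00×10⁻⁹)/(1.57) + (6.13×10⁻⁹)/(0.592)] = 76.0 V.

76.0 V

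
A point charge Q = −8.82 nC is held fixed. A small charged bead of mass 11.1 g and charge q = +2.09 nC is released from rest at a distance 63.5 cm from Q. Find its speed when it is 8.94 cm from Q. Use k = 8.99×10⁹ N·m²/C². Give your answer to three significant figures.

0.0169 m/s

Only the electrostatic force acts, so mechanical energy is conserved: ½mv² = U₁ − U₂ = kQq(1/r₁ − 1/r₂).
U₁ − U₂ = (8.99×10⁹ N·m²/C²)(-8.82×10⁻⁹ C)(2.09×10⁻⁹ C)(1/0.635 − 1/0.0894) = 1.59×10⁻⁶ J.
v = √(2·1.59×10⁻⁶/0.0111) = 0.0169 m/s.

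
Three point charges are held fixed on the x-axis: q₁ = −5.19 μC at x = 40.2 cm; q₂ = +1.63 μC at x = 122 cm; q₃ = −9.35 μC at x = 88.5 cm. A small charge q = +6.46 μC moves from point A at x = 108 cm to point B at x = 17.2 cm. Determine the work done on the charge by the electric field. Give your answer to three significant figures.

-0.571 J

The work done by the electric force is W_field = −ΔU = −q(V_B − V_A) = q(V_A − V_B).
At A: distances to the source charges are 0.678 m, 0.140 m, 0.195 m; V_A = Σ kqᵢ/rᵢ = -3.95×10⁵ V.
At B: distances to the source charges are 0.230 m, 1.05 m, 0.713 m; V_B = Σ kqᵢ/rᵢ = -3.07×10⁵ V.
ΔV = V_B − V_A = 8.84×10⁴ V.
W_field = −qΔV = −(6.46×10⁻⁶ C)(8.84×10⁴ V) = -0.571 J.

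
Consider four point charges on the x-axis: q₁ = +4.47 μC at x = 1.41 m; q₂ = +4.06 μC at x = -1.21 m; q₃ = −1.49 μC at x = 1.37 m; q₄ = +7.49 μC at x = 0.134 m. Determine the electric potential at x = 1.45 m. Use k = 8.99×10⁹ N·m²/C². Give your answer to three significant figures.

The total potential is the scalar sum of each charge's contribution, V = Σ kqᵢ/rᵢ.
Distances from the field point to each charge: r₁ = 0.0400 m, r₂ = 2.66 m, r₃ = 0.0800 m, r₄ = 1.32 m.
V = k[(4.47×10⁻⁶)/(0.0400) + (4.06×10⁻⁶)/(2.66) + (-1.49×10⁻⁶)/(0.0800) + (7.49×10⁻⁶)/(1.32)] = 9.02×10⁵ V.

9.02×10⁵ V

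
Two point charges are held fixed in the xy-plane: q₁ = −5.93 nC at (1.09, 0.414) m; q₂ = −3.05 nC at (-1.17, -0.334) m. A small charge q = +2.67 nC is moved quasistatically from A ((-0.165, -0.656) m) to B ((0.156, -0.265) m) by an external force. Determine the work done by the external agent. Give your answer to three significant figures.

For quasistatic motion the external work equals the change in potential energy: W_ext = qΔV = q(V_B − V_A).
At A: distances to the source charges are 1.65 m, 1.06 m; V_A = Σ kqᵢ/rᵢ = -58.3 V.
At B: distances to the source charges are 1.15 m, 1.33 m; V_B = Σ kqᵢ/rᵢ = -66.8 V.
ΔV = V_B − V_A = -8.51 V.
W_ext = qΔV = (2.67×10⁻⁹ C)(-8.51 V) = -2.27×10⁻⁸ J.

-2.27×10⁻⁸ J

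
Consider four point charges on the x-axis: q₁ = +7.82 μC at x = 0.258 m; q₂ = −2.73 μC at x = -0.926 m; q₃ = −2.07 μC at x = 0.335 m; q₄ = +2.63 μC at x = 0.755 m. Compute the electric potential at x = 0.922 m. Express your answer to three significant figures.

2.02×10⁵ V

The total potential is the scalar sum of each charge's contribution, V = Σ kqᵢ/rᵢ.
Distances from the field point to each charge: r₁ = 0.664 m, r₂ = 1.85 m, r₃ = 0.587 m, r₄ = 0.167 m.
V = k[(7.82×10⁻⁶)/(0.664) + (-2.73×10⁻⁶)/(1.85) + (-2.07×10⁻⁶)/(0.587) + (2.63×10⁻⁶)/(0.167)] = 2.02×10⁵ V.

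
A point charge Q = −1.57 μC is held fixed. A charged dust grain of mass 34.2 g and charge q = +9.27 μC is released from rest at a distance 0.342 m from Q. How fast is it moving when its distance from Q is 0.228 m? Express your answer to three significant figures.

3.34 m/s

Only the electrostatic force acts, so mechanical energy is conserved: ½mv² = U₁ − U₂ = kQq(1/r₁ − 1/r₂).
U₁ − U₂ = (8.99×10⁹ N·m²/C²)(-1.57×10⁻⁶ C)(9.27×10⁻⁶ C)(1/0.342 − 1/0.228) = 0.191 J.
v = √(2·0.191/0.0342) = 3.34 m/s.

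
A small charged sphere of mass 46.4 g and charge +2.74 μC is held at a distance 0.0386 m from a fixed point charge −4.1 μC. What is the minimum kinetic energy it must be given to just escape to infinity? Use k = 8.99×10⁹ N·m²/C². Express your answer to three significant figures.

To just escape, total mechanical energy must reach zero at infinity: ½mv²_min + U = 0, so ½mv²_min = −U = |kQq|/r.
|U| = |kQq|/r = (8.99×10⁹ N·m²/C²)(4.10×10⁻⁶)(2.74×10⁻⁶)/(0.0386) = 2.62 J.

2.62 J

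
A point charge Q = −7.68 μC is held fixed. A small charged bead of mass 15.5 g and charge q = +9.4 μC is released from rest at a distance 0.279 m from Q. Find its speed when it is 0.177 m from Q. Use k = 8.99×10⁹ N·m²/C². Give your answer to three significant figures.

Only the electrostatic force acts, so mechanical energy is conserved: ½mv² = U₁ − U₂ = kQq(1/r₁ − 1/r₂).
U₁ − U₂ = (8.99×10⁹ N·m²/C²)(-7.68×10⁻⁶ C)(9.40×10⁻⁶ C)(1/0.279 − 1/0.177) = 1.34 J.
v = √(2·1.34/0.0155) = 13.2 m/s.

13.2 m/s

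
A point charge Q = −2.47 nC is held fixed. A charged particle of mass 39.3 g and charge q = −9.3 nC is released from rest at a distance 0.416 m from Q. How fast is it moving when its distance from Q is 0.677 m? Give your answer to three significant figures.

3.12×10⁻³ m/s

Only the electrostatic force acts, so mechanical energy is conserved: ½mv² = U₁ − U₂ = kQq(1/r₁ − 1/r₂).
U₁ − U₂ = (8.99×10⁹ N·m²/C²)(-2.47×10⁻⁹ C)(-9.30×10⁻⁹ C)(1/0.416 − 1/0.677) = 1.91×10⁻⁷ J.
v = √(2·1.91×10⁻⁷/0.0393) = 3.12×10⁻³ m/s.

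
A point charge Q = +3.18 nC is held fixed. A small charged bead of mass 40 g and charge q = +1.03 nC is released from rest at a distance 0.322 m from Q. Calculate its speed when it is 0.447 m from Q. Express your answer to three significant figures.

1.13×10⁻³ m/s

Only the electrostatic force acts, so mechanical energy is conserved: ½mv² = U₁ − U₂ = kQq(1/r₁ − 1/r₂).
U₁ − U₂ = (8.99×10⁹ N·m²/C²)(3.18×10⁻⁹ C)(1.03×10⁻⁹ C)(1/0.322 − 1/0.447) = 2.56×10⁻⁸ J.
v = √(2·2.56×10⁻⁸/0.0400) = 1.13×10⁻³ m/s.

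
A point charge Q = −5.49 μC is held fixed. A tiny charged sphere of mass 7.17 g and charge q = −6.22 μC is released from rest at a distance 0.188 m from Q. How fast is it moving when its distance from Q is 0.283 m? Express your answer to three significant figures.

Only the electrostatic force acts, so mechanical energy is conserved: ½mv² = U₁ − U₂ = kQq(1/r₁ − 1/r₂).
U₁ − U₂ = (8.99×10⁹ N·m²/C²)(-5.49×10⁻⁶ C)(-6.22×10⁻⁶ C)(1/0.188 − 1/0.283) = 0.548 J.
v = √(2·0.548/7.17×10⁻³) = 12.4 m/s.

12.4 m/s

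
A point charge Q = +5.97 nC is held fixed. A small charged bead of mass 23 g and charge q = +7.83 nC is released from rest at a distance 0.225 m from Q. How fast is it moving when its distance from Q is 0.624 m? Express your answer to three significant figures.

Only the electrostatic force acts, so mechanical energy is conserved: ½mv² = U₁ − U₂ = kQq(1/r₁ − 1/r₂).
U₁ − U₂ = (8.99×10⁹ N·m²/C²)(5.97×10⁻⁹ C)(7.83×10⁻⁹ C)(1/0.225 − 1/0.624) = 1.19×10⁻⁶ J.
v = √(2·1.19×10⁻⁶/0.0230) = 0.0102 m/s.

0.0102 m/s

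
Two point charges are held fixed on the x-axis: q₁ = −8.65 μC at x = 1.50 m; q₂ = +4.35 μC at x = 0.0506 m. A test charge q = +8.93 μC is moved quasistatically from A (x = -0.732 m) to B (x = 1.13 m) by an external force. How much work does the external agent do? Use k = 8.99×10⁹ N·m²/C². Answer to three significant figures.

-1.69 J

For quasistatic motion the external work equals the change in potential energy: W_ext = qΔV = q(V_B − V_A).
At A: distances to the source charges are 2.23 m, 0.783 m; V_A = Σ kqᵢ/rᵢ = 1.51×10⁴ V.
At B: distances to the source charges are 0.370 m, 1.08 m; V_B = Σ kqᵢ/rᵢ = -1.74×10⁵ V.
ΔV = V_B − V_A = -1.89×10⁵ V.
W_ext = qΔV = (8.93×10⁻⁶ C)(-1.89×10⁵ V) = -1.69 J.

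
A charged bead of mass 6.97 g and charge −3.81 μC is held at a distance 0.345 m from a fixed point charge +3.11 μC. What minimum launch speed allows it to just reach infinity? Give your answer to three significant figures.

To just escape, total mechanical energy must reach zero at infinity: ½mv²_min + U = 0, so ½mv²_min = −U = |kQq|/r.
|U| = |kQq|/r = (8.99×10⁹ N·m²/C²)(3.11×10⁻⁶)(3.81×10⁻⁶)/(0.345) = 0.309 J.
v_min = √(2|U|/m) = √(2·0.309/6.97×10⁻³) = 9.41 m/s.

9.41 m/s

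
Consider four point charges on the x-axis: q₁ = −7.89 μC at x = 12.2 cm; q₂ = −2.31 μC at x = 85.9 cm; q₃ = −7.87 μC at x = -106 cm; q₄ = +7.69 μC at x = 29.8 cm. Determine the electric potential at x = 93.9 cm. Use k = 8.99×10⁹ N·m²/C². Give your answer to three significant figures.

The total potential is the scalar sum of each charge's contribution, V = Σ kqᵢ/rᵢ.
Distances from the field point to each charge: r₁ = 0.817 m, r₂ = 0.0800 m, r₃ = 2.00 m, r₄ = 0.641 m.
V = k[(-7.89×10⁻⁶)/(0.817) + (-2.31×10⁻⁶)/(0.0800) + (-7.87×10⁻⁶)/(2.00) + (7.69×10⁻⁶)/(0.641)] = -2.74×10⁵ V.

-2.74×10⁵ V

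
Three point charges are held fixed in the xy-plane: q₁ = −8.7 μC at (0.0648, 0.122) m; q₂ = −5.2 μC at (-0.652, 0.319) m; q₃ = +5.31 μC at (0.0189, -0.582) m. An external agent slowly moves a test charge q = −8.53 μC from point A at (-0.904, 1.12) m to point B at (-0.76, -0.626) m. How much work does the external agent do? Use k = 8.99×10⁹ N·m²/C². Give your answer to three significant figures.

-0.248 J

For quasistatic motion the external work equals the change in potential energy: W_ext = qΔV = q(V_B − V_A).
At A: distances to the source charges are 1.39 m, 0.840 m, 1.94 m; V_A = Σ kqᵢ/rᵢ = -8.72×10⁴ V.
At B: distances to the source charges are 1.11 m, 0.951 m, 0.780 m; V_B = Σ kqᵢ/rᵢ = -5.82×10⁴ V.
ΔV = V_B − V_A = 2.90×10⁴ V.
W_ext = qΔV = (-8.53×10⁻⁶ C)(2.90×10⁴ V) = -0.248 J.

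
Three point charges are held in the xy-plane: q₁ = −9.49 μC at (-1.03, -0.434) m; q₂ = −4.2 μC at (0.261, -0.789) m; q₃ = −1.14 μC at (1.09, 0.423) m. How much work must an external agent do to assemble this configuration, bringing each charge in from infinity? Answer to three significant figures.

The work to assemble the configuration equals its total potential energy, U = Σ kqᵢqⱼ/rᵢⱼ over all pairs.
Pair separations: r₁₂ = 1.34 m, r₁₃ = 2.29 m, r₂₃ = 1.47 m.
U = (0.268) + (0.0425) + (0.0293) = 0.339 J.

0.339 J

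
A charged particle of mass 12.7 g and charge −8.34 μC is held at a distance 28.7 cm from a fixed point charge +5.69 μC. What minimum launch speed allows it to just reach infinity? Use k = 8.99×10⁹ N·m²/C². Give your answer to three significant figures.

15.3 m/s

To just escape, total mechanical energy must reach zero at infinity: ½mv²_min + U = 0, so ½mv²_min = −U = |kQq|/r.
|U| = |kQq|/r = (8.99×10⁹ N·m²/C²)(5.69×10⁻⁶)(8.34×10⁻⁶)/(0.287) = 1.49 J.
v_min = √(2|U|/m) = √(2·1.49/0.0127) = 15.3 m/s.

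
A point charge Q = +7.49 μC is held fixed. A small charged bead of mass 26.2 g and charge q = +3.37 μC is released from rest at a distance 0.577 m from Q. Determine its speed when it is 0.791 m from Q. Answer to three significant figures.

2.85 m/s

Only the electrostatic force acts, so mechanical energy is conserved: ½mv² = U₁ − U₂ = kQq(1/r₁ − 1/r₂).
U₁ − U₂ = (8.99×10⁹ N·m²/C²)(7.49×10⁻⁶ C)(3.37×10⁻⁶ C)(1/0.577 − 1/0.791) = 0.106 J.
v = √(2·0.106/0.0262) = 2.85 m/s.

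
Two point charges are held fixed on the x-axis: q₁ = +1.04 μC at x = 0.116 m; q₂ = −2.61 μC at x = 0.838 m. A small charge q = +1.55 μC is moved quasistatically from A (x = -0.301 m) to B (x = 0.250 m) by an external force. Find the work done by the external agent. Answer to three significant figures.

0.0435 J

For quasistatic motion the external work equals the change in potential energy: W_ext = qΔV = q(V_B − V_A).
At A: distances to the source charges are 0.417 m, 1.14 m; V_A = Σ kqᵢ/rᵢ = 1820 V.
At B: distances to the source charges are 0.134 m, 0.588 m; V_B = Σ kqᵢ/rᵢ = 2.99×10⁴ V.
ΔV = V_B − V_A = 2.80×10⁴ V.
W_ext = qΔV = (1.55×10⁻⁶ C)(2.80×10⁴ V) = 0.0435 J.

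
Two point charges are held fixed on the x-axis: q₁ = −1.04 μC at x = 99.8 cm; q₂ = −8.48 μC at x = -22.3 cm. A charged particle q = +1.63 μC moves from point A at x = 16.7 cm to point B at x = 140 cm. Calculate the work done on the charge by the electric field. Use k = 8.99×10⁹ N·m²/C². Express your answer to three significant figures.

-0.222 J

The work done by the electric force is W_field = −ΔU = −q(V_B − V_A) = q(V_A − V_B).
At A: distances to the source charges are 0.831 m, 0.390 m; V_A = Σ kqᵢ/rᵢ = -2.07×10⁵ V.
At B: distances to the source charges are 0.402 m, 1.62 m; V_B = Σ kqᵢ/rᵢ = -7.02×10⁴ V.
ΔV = V_B − V_A = 1.36×10⁵ V.
W_field = −qΔV = −(1.63×10⁻⁶ C)(1.36×10⁵ V) = -0.222 J.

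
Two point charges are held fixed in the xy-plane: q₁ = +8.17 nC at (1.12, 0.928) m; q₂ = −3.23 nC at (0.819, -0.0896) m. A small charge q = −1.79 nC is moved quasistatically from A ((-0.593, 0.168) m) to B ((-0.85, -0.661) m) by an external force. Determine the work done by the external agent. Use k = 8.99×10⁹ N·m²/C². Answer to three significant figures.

1.15×10⁻⁸ J

For quasistatic motion the external work equals the change in potential energy: W_ext = qΔV = q(V_B − V_A).
At A: distances to the source charges are 1.87 m, 1.44 m; V_A = Σ kqᵢ/rᵢ = 19.0 V.
At B: distances to the source charges are 2.53 m, 1.76 m; V_B = Σ kqᵢ/rᵢ = 12.6 V.
ΔV = V_B − V_A = -6.40 V.
W_ext = qΔV = (-1.79×10⁻⁹ C)(-6.40 V) = 1.15×10⁻⁸ J.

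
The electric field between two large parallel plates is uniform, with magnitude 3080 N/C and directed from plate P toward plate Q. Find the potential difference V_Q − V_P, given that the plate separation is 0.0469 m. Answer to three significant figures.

-144 V

In a uniform field, potential decreases in the direction of E: ΔV = −E·d for a displacement d parallel to E.
Going from P to Q is a displacement of 0.0469 m along the field, so V_Q − V_P = −Ed = -144 V.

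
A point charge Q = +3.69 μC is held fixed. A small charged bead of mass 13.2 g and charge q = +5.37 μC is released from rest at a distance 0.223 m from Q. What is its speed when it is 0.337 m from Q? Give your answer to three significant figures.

Only the electrostatic force acts, so mechanical energy is conserved: ½mv² = U₁ − U₂ = kQq(1/r₁ − 1/r₂).
U₁ − U₂ = (8.99×10⁹ N·m²/C²)(3.69×10⁻⁶ C)(5.37×10⁻⁶ C)(1/0.223 − 1/0.337) = 0.270 J.
v = √(2·0.270/0.0132) = 6.40 m/s.

6.40 m/s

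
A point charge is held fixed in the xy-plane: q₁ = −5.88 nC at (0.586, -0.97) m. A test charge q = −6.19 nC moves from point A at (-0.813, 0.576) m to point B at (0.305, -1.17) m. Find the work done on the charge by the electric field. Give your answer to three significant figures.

-7.92×10⁻⁷ J

The work done by the electric force is W_field = −ΔU = −q(V_B − V_A) = q(V_A − V_B).
At A: distance to the source charge is 2.09 m; V_A = kq₁/r = -25.4 V.
At B: distance to the source charge is 0.345 m; V_B = kq₁/r = -153 V.
ΔV = V_B − V_A = -128 V.
W_field = −qΔV = −(-6.19×10⁻⁹ C)(-128 V) = -7.92×10⁻⁷ J.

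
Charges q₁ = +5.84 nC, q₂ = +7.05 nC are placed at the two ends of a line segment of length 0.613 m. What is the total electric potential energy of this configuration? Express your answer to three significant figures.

The assembly work is the sum of pairwise potential energies, U = Σ_{i<j} kqᵢqⱼ/rᵢⱼ.
The separation is r = 0.613 m.
U = (6.04×10⁻⁷) = 6.04×10⁻⁷ J.

6.04×10⁻⁷ J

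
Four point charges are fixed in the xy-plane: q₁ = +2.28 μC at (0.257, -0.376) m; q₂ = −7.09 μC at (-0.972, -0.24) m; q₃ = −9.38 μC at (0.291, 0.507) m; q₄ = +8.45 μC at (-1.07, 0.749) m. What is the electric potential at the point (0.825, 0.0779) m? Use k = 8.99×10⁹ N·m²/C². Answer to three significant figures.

-9.20×10⁴ V

Electric potential is a scalar, so the contributions from each charge add algebraically: V = Σ kqᵢ/rᵢ.
Distances from the field point to each charge: r₁ = 0.727 m, r₂ = 1.82 m, r₃ = 0.685 m, r₄ = 2.01 m.
V = k[(2.28×10⁻⁶)/(0.727) + (-7.09×10⁻⁶)/(1.82) + (-9.38×10⁻⁶)/(0.685) + (8.45×10⁻⁶)/(2.01)] = -9.20×10⁴ V.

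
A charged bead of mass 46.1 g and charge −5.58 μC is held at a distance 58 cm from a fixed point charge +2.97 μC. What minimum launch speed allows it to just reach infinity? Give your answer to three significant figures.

To just escape, total mechanical energy must reach zero at infinity: ½mv²_min + U = 0, so ½mv²_min = −U = |kQq|/r.
|U| = |kQq|/r = (8.99×10⁹ N·m²/C²)(2.97×10⁻⁶)(5.58×10⁻⁶)/(0.580) = 0.257 J.
v_min = √(2|U|/m) = √(2·0.257/0.0461) = 3.34 m/s.

3.34 m/s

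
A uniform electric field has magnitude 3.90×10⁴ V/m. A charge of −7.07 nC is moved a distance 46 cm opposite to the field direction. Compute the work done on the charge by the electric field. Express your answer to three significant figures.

The potential change for a displacement 46 cm opposite to the field direction is ΔV = +Ed = 1.79×10⁴ V.
W_field = −qΔV = 1.27×10⁻⁴ J.

1.27×10⁻⁴ J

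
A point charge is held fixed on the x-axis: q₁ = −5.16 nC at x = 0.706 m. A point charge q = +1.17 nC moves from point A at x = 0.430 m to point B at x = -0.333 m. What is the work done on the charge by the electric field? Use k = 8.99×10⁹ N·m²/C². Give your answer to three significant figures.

The work done by the electric force is W_field = −ΔU = −q(V_B − V_A) = q(V_A − V_B).
At A: distance to the source charge is 0.276 m; V_A = kq₁/r = -168 V.
At B: distance to the source charge is 1.04 m; V_B = kq₁/r = -44.6 V.
ΔV = V_B − V_A = 123 V.
W_field = −qΔV = −(1.17×10⁻⁹ C)(123 V) = -1.44×10⁻⁷ J.

-1.44×10⁻⁷ J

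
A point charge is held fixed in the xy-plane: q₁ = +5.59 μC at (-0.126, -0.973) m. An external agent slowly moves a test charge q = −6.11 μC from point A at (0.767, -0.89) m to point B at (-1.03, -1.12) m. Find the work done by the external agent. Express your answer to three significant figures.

7.11×10⁻³ J

For quasistatic motion the external work equals the change in potential energy: W_ext = qΔV = q(V_B − V_A).
At A: distance to the source charge is 0.897 m; V_A = kq₁/r = 5.60×10⁴ V.
At B: distance to the source charge is 0.916 m; V_B = kq₁/r = 5.49×10⁴ V.
ΔV = V_B − V_A = -1160 V.
W_ext = qΔV = (-6.11×10⁻⁶ C)(-1160 V) = 7.11×10⁻³ J.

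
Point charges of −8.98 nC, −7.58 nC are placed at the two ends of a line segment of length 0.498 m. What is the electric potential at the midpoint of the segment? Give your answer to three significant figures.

-598 V

The total potential is the scalar sum of each charge's contribution, V = Σ kqᵢ/rᵢ.
Each charge is 0.249 m from the midpoint.
V = k[(-8.98×10⁻⁹)/(0.249) + (-7.58×10⁻⁹)/(0.249)] = -598 V.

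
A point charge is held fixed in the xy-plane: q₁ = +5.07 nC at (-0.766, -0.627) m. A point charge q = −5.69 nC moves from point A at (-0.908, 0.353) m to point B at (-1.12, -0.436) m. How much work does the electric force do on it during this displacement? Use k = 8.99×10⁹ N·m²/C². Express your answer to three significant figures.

The work done by the electric force is W_field = −ΔU = −q(V_B − V_A) = q(V_A − V_B).
At A: distance to the source charge is 0.990 m; V_A = kq₁/r = 46.0 V.
At B: distance to the source charge is 0.402 m; V_B = kq₁/r = 113 V.
ΔV = V_B − V_A = 67.3 V.
W_field = −qΔV = −(-5.69×10⁻⁹ C)(67.3 V) = 3.83×10⁻⁷ J.

3.83×10⁻⁷ J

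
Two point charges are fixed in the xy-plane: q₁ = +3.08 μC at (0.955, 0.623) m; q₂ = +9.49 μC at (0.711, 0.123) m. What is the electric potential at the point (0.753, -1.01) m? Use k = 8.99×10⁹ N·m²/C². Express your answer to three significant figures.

Electric potential is a scalar, so the contributions from each charge add algebraically: V = Σ kqᵢ/rᵢ.
Distances from the field point to each charge: r₁ = 1.65 m, r₂ = 1.13 m.
V = k[(3.08×10⁻⁶)/(1.65) + (9.49×10⁻⁶)/(1.13)] = 9.21×10⁴ V.

9.21×10⁴ V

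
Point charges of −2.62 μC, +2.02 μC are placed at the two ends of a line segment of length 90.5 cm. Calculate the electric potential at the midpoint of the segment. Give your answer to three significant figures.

Electric potential is a scalar, so the contributions from each charge add algebraically: V = Σ kqᵢ/rᵢ.
Each charge is 0.453 m from the midpoint.
V = k[(-2.62×10⁻⁶)/(0.453) + (2.02×10⁻⁶)/(0.453)] = -1.19×10⁴ V.

-1.19×10⁴ V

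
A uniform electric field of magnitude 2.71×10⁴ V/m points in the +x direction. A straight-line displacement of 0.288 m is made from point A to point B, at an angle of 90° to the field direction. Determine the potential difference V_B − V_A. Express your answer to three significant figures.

Only the component of displacement along E changes the potential: ΔV = −E·d·cosθ.
ΔV = −(2.71×10⁴ V/m)(0.288 m)cos90° = 0 V.

0 V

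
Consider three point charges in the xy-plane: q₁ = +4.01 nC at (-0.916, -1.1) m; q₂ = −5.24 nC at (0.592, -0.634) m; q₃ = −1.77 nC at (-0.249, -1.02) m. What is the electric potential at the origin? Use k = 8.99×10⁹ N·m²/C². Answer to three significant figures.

The total potential is the scalar sum of each charge's contribution, V = Σ kqᵢ/rᵢ.
Distances from the field point to each charge: r₁ = 1.43 m, r₂ = 0.867 m, r₃ = 1.05 m.
V = k[(4.01×10⁻⁹)/(1.43) + (-5.24×10⁻⁹)/(0.867) + (-1.77×10⁻⁹)/(1.05)] = -44.3 V.

-44.3 V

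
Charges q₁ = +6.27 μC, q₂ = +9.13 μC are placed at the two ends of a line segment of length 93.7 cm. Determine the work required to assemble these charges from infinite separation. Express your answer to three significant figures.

0.549 J

The work to assemble the configuration equals its total potential energy, U = Σ kqᵢqⱼ/rᵢⱼ over all pairs.
The separation is r = 0.937 m.
U = (0.549) = 0.549 J.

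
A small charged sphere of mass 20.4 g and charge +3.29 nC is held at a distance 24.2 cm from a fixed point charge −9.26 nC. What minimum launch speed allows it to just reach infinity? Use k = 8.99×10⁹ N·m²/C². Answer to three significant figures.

To just escape, total mechanical energy must reach zero at infinity: ½mv²_min + U = 0, so ½mv²_min = −U = |kQq|/r.
|U| = |kQq|/r = (8.99×10⁹ N·m²/C²)(9.26×10⁻⁹)(3.29×10⁻⁹)/(0.242) = 1.13×10⁻⁶ J.
v_min = √(2|U|/m) = √(2·1.13×10⁻⁶/0.0204) = 0.0105 m/s.

0.0105 m/s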